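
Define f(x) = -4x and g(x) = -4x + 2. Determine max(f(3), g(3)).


-10


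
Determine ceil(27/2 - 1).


27/2 = 13.5
13.5 - 1 = 12.5
ceil(12.5) = 13

13


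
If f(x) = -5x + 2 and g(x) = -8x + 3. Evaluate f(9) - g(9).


26


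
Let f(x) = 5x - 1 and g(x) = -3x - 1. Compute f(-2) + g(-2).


-6


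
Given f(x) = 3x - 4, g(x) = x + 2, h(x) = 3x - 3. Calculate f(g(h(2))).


h(2) = 3
g(3) = 5
f(5) = 11

11


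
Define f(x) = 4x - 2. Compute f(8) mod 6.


f(8) = 30
30 mod 6 = 0

0


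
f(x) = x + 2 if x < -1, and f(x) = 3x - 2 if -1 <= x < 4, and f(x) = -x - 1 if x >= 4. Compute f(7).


7 satisfies x >= 4
f(7) = -8

-8


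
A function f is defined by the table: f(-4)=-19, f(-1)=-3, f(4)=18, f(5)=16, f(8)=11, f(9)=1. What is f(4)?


Reading from the table at x = 4

18


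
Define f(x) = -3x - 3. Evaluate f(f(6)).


f(6) = -21
f(-21) = 60

60


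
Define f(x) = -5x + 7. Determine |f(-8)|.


f(-8) = 47
|47| = 47

47


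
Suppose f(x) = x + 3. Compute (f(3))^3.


f(3) = 6
(6)^3 = 216

216


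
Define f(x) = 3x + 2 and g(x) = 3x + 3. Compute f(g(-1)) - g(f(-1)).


f(g(-1)) = 2
g(f(-1)) = 0
Difference = 2

2


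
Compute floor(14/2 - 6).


14/2 = 7
7 - 6 = 1
floor(1) = 1

1


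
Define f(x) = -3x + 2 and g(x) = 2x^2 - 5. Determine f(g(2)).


g(2) = 3
f(3) = -7

-7


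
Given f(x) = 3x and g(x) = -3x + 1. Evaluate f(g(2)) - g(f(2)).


f(g(2)) = -15
g(f(2)) = -17
Difference = 2

2


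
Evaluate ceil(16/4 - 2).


16/4 = 4
4 - 2 = 2
ceil(2) = 2

2


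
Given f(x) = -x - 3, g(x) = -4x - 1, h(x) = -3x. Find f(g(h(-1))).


h(-1) = 3
g(3) = -13
f(-13) = 10

10


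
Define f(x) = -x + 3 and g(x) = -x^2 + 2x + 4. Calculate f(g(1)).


g(1) = 5
f(5) = -2

-2


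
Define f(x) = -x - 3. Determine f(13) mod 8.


0


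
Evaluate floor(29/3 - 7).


29/3 = 9.6667
9.6667 - 7 = 2.6667
floor(2.6667) = 2

2


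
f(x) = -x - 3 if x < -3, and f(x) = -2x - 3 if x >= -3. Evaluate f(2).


-7


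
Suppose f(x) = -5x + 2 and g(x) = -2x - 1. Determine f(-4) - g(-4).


f(-4) = 22
g(-4) = 7
Difference = 15

15


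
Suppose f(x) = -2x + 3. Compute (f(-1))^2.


f(-1) = 5
(5)^2 = 25

25


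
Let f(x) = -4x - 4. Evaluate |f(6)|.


28


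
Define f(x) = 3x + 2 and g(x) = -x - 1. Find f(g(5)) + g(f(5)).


f(g(5)) = -16
g(f(5)) = -18
Sum = -34

-34


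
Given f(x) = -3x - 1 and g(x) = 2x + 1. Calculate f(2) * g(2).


-35


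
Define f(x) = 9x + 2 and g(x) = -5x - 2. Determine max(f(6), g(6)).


56


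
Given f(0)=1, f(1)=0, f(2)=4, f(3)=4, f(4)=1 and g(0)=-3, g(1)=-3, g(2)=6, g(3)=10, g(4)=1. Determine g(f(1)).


f(1) = 0
g(0) = -3

-3


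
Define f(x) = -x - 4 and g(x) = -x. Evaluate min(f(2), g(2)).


-6


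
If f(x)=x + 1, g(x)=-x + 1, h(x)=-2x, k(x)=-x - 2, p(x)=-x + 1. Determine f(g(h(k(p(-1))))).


p(-1) = 2
k(2) = -4
h(-4) = 8
g(8) = -7
f(-7) = -6

-6


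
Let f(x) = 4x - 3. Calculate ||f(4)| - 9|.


f(4) = 13
|13| = 13
|13 - 9| = 4

4


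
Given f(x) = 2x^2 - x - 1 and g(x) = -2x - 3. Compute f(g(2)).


g(2) = -7
f(-7) = 2*(-7)^2 - 1*(-7) - 1 = 104

104


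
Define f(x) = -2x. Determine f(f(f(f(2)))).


f(2) = -4
f(-4) = 8
f(8) = -16
f(-16) = 32

32


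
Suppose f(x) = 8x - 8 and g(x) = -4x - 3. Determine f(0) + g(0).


-11


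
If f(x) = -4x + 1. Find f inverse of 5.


Solve -4x + 1 = 5
x = (5 - 1) / (-4) = -1

-1


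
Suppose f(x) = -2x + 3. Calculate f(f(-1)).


-7


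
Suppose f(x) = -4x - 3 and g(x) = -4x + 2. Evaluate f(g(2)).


g(2) = -6
f(-6) = 21

21


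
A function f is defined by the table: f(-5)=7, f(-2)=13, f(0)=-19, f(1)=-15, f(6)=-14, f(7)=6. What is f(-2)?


Reading from the table at x = -2

13


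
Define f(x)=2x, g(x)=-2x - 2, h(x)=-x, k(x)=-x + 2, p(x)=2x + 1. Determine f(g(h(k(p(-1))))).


p(-1) = -1
k(-1) = 3
h(3) = -3
g(-3) = 4
f(4) = 8

8


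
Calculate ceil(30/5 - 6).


30/5 = 6
6 - 6 = 0
ceil(0) = 0

0


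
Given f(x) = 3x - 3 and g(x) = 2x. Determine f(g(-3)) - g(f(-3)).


f(g(-3)) = -21
g(f(-3)) = -24
Difference = 3

3


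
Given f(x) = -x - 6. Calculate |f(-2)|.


f(-2) = -4
|-4| = 4

4


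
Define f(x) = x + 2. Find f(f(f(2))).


f(2) = 4
f(4) = 6
f(6) = 8

8


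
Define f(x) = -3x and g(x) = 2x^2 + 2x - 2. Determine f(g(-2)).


-6


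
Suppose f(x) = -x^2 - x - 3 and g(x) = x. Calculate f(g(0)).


g(0) = 0
f(0) = (-1)*(0)^2 - 1*(0) - 3 = -3

-3


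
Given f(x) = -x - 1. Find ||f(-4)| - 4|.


f(-4) = 3
|3| = 3
|3 - 4| = 1

1


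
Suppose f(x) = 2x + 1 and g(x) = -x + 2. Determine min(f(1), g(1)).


f(1) = 3
g(1) = 1
min = 1

1


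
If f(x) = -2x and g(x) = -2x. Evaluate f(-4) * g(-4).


64


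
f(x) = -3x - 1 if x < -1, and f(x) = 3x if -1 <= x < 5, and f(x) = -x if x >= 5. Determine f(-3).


8


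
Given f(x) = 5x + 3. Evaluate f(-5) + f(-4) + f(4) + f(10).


f(-5) = -22
f(-4) = -17
f(4) = 23
f(10) = 53
Sum = 37

37


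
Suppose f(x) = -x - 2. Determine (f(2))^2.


f(2) = -4
(-4)^2 = 16

16


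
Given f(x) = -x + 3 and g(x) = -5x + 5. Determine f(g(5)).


g(5) = -20
f(-20) = 23

23


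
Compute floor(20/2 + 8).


18


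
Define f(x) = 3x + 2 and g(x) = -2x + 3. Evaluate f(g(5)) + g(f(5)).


f(g(5)) = -19
g(f(5)) = -31
Sum = -50

-50


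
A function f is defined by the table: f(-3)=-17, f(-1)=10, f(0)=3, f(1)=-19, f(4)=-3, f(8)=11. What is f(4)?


-3


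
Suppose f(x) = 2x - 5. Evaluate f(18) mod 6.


f(18) = 31
31 mod 6 = 1

1


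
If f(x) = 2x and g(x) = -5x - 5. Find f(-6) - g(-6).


f(-6) = -12
g(-6) = 25
Difference = -37

-37


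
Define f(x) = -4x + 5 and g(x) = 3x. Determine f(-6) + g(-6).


f(-6) = 29
g(-6) = -18
Sum = 11

11


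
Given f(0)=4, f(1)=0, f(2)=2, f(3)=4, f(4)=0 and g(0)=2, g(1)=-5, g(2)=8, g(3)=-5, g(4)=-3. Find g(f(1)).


f(1) = 0
g(0) = 2

2


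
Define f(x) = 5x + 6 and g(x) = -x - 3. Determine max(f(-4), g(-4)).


f(-4) = -14
g(-4) = 1
max = 1

1


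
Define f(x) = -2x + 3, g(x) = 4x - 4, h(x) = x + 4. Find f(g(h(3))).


h(3) = 7
g(7) = 24
f(24) = -45

-45


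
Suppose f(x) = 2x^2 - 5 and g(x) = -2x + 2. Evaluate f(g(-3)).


g(-3) = 8
f(8) = 2*(8)^2 - 5 = 123

123


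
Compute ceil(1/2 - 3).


-2


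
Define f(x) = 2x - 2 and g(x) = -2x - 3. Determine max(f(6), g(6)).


f(6) = 10
g(6) = -15
max = 10

10


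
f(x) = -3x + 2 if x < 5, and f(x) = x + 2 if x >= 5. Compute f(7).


9


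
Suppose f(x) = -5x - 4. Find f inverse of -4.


Solve -5x - 4 = -4
x = (-4 + 4) / (-5) = 0

0


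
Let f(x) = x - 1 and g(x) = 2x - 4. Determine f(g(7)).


g(7) = 10
f(10) = 9

9


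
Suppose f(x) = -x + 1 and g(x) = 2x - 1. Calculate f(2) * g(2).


f(2) = -1
g(2) = 3
Product = -3

-3


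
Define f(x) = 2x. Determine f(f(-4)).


f(-4) = -8
f(-8) = -16

-16


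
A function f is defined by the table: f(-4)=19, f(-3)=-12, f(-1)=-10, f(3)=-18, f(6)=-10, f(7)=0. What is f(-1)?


-10


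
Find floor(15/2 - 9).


15/2 = 7.5
7.5 - 9 = -1.5
floor(-1.5) = -2

-2


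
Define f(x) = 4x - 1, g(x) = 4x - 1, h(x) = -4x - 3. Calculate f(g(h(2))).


h(2) = -11
g(-11) = -45
f(-45) = -181

-181


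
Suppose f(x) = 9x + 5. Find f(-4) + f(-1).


f(-4) = -31
f(-1) = -4
Sum = -35

-35


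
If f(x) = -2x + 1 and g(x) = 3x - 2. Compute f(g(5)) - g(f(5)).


f(g(5)) = -25
g(f(5)) = -29
Difference = 4

4


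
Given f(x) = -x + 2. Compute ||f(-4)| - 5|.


f(-4) = 6
|6| = 6
|6 - 5| = 1

1


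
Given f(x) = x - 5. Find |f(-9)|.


f(-9) = -14
|-14| = 14

14


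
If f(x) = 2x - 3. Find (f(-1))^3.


f(-1) = -5
(-5)^3 = -125

-125


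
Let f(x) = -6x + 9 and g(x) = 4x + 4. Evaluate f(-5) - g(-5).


f(-5) = 39
g(-5) = -16
Difference = 55

55


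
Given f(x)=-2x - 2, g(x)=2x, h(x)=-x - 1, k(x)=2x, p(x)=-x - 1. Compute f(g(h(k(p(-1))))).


2


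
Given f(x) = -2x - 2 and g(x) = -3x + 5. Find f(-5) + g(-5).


f(-5) = 8
g(-5) = 20
Sum = 28

28


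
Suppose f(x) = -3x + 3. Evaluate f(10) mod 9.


f(10) = -27
-27 mod 9 = 0

0


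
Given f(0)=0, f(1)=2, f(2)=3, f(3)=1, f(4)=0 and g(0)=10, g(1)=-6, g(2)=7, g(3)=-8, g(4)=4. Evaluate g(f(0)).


f(0) = 0
g(0) = 10

10


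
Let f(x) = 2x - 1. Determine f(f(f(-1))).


f(-1) = -3
f(-3) = -7
f(-7) = -15

-15


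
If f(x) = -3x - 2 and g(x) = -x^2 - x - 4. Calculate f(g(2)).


g(2) = -10
f(-10) = 28

28


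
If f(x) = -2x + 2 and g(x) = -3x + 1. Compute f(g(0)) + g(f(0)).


-5


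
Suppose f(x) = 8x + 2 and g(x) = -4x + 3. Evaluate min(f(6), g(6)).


f(6) = 50
g(6) = -21
min = -21

-21


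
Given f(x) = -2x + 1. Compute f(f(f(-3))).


f(-3) = 7
f(7) = -13
f(-13) = 27

27


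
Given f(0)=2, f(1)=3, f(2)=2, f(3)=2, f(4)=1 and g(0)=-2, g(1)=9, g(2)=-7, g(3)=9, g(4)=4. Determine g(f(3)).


f(3) = 2
g(2) = -7

-7


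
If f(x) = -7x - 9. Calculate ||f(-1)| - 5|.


3


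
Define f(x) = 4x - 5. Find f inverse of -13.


Solve 4x - 5 = -13
x = (-13 + 5) / 4 = -2

-2


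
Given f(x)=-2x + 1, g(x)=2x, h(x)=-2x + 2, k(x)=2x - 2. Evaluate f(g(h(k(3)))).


k(3) = 4
h(4) = -6
g(-6) = -12
f(-12) = 25

25


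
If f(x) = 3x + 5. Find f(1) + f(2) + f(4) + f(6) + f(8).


88


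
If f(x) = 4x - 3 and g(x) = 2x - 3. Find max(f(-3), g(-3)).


f(-3) = -15
g(-3) = -9
max = -9

-9


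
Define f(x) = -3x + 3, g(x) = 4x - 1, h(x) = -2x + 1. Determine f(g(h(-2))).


h(-2) = 5
g(5) = 19
f(19) = -54

-54


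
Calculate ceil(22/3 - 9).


22/3 = 7.3333
7.3333 - 9 = -1.6667
ceil(-1.6667) = -1

-1


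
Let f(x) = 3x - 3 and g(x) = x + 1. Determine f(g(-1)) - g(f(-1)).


2


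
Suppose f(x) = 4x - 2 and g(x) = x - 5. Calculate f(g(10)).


g(10) = 5
f(5) = 18

18


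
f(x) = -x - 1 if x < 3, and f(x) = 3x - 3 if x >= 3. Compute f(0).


-1


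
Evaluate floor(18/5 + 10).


18/5 = 3.6
3.6 + 10 = 13.6
floor(13.6) = 13

13


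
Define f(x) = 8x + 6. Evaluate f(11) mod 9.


f(11) = 94
94 mod 9 = 4

4


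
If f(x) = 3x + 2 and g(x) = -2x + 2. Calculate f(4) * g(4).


f(4) = 14
g(4) = -6
Product = -84

-84


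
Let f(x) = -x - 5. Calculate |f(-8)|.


f(-8) = 3
|3| = 3

3


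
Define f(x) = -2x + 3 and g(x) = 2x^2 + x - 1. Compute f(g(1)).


g(1) = 2
f(2) = -1

-1


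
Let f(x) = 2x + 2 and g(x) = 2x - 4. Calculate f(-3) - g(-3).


f(-3) = -4
g(-3) = -10
Difference = 6

6


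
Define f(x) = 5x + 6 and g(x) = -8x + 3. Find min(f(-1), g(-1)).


1


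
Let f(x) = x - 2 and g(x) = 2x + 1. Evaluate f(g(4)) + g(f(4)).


12


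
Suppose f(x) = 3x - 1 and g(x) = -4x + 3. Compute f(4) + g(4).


f(4) = 11
g(4) = -13
Sum = -2

-2


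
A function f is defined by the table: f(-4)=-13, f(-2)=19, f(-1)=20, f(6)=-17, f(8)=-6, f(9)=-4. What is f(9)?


Reading from the table at x = 9

-4


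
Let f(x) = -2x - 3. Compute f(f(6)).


f(6) = -15
f(-15) = 27

27


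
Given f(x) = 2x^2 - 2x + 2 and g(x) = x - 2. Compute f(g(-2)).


g(-2) = -4
f(-4) = 2*(-4)^2 - 2*(-4) + 2 = 42

42


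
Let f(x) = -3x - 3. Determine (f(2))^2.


f(2) = -9
(-9)^2 = 81

81


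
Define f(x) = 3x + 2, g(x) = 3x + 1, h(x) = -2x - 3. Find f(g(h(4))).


h(4) = -11
g(-11) = -32
f(-32) = -94

-94


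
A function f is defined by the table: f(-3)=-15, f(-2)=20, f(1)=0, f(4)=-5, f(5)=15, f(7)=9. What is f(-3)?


Reading from the table at x = -3

-15


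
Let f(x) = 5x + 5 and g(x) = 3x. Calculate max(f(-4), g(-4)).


f(-4) = -15
g(-4) = -12
max = -12

-12


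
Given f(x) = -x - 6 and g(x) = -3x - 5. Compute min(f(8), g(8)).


-29


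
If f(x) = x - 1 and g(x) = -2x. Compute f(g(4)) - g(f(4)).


f(g(4)) = -9
g(f(4)) = -6
Difference = -3

-3


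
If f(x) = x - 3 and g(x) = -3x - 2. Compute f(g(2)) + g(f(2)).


f(g(2)) = -11
g(f(2)) = 1
Sum = -10

-10


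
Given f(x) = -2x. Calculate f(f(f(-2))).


f(-2) = 4
f(4) = -8
f(-8) = 16

16


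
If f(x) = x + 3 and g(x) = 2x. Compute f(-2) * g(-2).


f(-2) = 1
g(-2) = -4
Product = -4

-4


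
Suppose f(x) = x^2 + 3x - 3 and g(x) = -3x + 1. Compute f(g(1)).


g(1) = -2
f(-2) = 1*(-2)^2 + 3*(-2) - 3 = -5

-5


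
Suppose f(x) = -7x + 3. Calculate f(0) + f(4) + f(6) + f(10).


f(0) = 3
f(4) = -25
f(6) = -39
f(10) = -67
Sum = -128

-128


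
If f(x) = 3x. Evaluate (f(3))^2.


f(3) = 9
(9)^2 = 81

81


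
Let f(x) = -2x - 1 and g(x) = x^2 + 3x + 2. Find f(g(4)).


g(4) = 30
f(30) = -61

-61


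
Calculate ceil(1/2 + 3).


4


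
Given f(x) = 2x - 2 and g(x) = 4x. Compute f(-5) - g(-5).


f(-5) = -12
g(-5) = -20
Difference = 8

8


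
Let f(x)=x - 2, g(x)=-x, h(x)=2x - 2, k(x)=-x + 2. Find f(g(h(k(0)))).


k(0) = 2
h(2) = 2
g(2) = -2
f(-2) = -4

-4


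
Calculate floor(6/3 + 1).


6/3 = 2
2 + 1 = 3
floor(3) = 3

3


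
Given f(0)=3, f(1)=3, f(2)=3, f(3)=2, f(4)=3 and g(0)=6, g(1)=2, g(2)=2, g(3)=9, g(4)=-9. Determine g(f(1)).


f(1) = 3
g(3) = 9

9


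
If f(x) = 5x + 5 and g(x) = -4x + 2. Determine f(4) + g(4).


f(4) = 25
g(4) = -14
Sum = 11

11


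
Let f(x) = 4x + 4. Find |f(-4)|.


f(-4) = -12
|-12| = 12

12


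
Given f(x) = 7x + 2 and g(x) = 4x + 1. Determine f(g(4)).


121


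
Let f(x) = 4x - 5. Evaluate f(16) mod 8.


f(16) = 59
59 mod 8 = 3

3


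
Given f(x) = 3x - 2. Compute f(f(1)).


1


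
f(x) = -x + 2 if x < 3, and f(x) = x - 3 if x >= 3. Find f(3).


3 satisfies x >= 3
f(3) = 0

0


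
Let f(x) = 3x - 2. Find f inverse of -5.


Solve 3x - 2 = -5
x = (-5 + 2) / 3 = -1

-1


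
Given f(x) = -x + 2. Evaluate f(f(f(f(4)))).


f(4) = -2
f(-2) = 4
f(4) = -2
f(-2) = 4

4


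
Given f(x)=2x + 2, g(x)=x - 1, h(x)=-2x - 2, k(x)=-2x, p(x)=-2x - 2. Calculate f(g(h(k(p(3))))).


p(3) = -8
k(-8) = 16
h(16) = -34
g(-34) = -35
f(-35) = -68

-68


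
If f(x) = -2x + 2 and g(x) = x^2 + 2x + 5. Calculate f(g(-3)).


g(-3) = 8
f(8) = -14

-14


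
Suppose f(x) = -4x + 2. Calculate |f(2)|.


f(2) = -6
|-6| = 6

6


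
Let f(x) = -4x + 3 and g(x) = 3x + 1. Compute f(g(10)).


g(10) = 31
f(31) = -121

-121


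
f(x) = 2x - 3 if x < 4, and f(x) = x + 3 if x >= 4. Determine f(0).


-3


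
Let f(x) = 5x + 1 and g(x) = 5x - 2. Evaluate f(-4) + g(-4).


-41


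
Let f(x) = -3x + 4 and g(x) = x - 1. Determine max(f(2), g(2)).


1


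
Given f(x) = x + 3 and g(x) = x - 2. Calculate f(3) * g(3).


f(3) = 6
g(3) = 1
Product = 6

6


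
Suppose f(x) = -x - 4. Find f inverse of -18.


14


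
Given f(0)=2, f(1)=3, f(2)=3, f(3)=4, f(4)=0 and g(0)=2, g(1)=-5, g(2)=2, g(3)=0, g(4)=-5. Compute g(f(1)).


f(1) = 3
g(3) = 0

0


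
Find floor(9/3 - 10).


9/3 = 3
3 - 10 = -7
floor(-7) = -7

-7


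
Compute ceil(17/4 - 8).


17/4 = 4.25
4.25 - 8 = -3.75
ceil(-3.75) = -3

-3


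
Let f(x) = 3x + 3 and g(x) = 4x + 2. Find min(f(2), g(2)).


9


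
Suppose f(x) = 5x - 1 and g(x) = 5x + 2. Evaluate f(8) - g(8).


-3


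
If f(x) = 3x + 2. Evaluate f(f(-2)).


f(-2) = -4
f(-4) = -10

-10


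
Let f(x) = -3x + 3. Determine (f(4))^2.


f(4) = -9
(-9)^2 = 81

81


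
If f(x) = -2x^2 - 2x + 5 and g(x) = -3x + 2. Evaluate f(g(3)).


-79


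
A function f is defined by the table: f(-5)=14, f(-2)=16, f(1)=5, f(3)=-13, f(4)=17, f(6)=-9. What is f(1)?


Reading from the table at x = 1

5


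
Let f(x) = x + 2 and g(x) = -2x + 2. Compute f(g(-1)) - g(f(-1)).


f(g(-1)) = 6
g(f(-1)) = 0
Difference = 6

6


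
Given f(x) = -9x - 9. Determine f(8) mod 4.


f(8) = -81
-81 mod 4 = 3

3


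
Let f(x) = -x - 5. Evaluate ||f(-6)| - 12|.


f(-6) = 1
|1| = 1
|1 - 12| = 11

11


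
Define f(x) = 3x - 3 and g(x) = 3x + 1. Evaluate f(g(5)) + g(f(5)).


f(g(5)) = 45
g(f(5)) = 37
Sum = 82

82


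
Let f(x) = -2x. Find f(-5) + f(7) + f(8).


f(-5) = 10
f(7) = -14
f(8) = -16
Sum = -20

-20


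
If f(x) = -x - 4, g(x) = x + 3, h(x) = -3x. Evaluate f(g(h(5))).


8


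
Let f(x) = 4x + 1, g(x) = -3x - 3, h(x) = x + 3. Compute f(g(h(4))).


-95


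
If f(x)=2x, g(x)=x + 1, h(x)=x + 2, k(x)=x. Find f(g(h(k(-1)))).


k(-1) = -1
h(-1) = 1
g(1) = 2
f(2) = 4

4


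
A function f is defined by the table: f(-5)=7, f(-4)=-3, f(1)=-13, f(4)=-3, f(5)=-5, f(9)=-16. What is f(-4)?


Reading from the table at x = -4

-3


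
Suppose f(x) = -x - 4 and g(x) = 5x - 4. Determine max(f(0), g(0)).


f(0) = -4
g(0) = -4
max = -4

-4


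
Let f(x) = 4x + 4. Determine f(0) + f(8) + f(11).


f(0) = 4
f(8) = 36
f(11) = 48
Sum = 88

88


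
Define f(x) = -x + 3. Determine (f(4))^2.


f(4) = -1
(-1)^2 = 1

1


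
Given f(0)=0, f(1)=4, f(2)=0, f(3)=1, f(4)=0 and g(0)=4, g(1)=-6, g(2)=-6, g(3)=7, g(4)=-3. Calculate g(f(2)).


4


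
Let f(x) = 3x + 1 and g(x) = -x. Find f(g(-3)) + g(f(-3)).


f(g(-3)) = 10
g(f(-3)) = 8
Sum = 18

18


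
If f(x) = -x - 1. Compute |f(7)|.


f(7) = -8
|-8| = 8

8


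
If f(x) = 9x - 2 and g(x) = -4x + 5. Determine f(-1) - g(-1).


-20


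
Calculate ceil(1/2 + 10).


1/2 = 0.5
0.5 + 10 = 10.5
ceil(10.5) = 11

11


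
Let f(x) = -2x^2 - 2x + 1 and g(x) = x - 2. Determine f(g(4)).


g(4) = 2
f(2) = (-2)*(2)^2 - 2*(2) + 1 = -11

-11


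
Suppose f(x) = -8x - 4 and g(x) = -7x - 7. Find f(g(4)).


276


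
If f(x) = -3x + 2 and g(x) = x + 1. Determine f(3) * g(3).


f(3) = -7
g(3) = 4
Product = -28

-28


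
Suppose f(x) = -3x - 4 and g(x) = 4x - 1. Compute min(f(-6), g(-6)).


f(-6) = 14
g(-6) = -25
min = -25

-25


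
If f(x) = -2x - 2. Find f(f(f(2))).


f(2) = -6
f(-6) = 10
f(10) = -22

-22


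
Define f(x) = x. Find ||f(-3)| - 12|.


9


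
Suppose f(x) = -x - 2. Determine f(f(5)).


5


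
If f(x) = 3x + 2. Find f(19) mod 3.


f(19) = 59
59 mod 3 = 2

2


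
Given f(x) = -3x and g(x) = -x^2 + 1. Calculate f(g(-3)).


g(-3) = -8
f(-8) = 24

24


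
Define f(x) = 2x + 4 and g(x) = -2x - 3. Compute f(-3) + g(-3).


f(-3) = -2
g(-3) = 3
Sum = 1

1


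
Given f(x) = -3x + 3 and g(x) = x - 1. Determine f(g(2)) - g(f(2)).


f(g(2)) = 0
g(f(2)) = -4
Difference = 4

4


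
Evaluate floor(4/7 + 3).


4/7 = 0.5714
0.5714 + 3 = 3.5714
floor(3.5714) = 3

3


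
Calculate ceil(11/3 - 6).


11/3 = 3.6667
3.6667 - 6 = -2.3333
ceil(-2.3333) = -2

-2


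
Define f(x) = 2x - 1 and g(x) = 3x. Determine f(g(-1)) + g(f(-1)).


f(g(-1)) = -7
g(f(-1)) = -9
Sum = -16

-16


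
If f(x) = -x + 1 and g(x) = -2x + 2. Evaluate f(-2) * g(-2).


f(-2) = 3
g(-2) = 6
Product = 18

18


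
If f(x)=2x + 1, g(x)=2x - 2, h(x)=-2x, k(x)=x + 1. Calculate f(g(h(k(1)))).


-19


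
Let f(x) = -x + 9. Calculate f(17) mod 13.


f(17) = -8
-8 mod 13 = 5

5


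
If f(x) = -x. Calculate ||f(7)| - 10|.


f(7) = -7
|-7| = 7
|7 - 10| = 3

3


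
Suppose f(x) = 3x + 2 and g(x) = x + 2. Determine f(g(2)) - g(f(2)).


f(g(2)) = 14
g(f(2)) = 10
Difference = 4

4


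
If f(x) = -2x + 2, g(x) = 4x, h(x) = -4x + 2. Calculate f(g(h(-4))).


h(-4) = 18
g(18) = 72
f(72) = -142

-142


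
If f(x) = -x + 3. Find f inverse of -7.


Solve -x + 3 = -7
x = (-7 - 3) / (-1) = 10

10


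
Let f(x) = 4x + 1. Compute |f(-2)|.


f(-2) = -7
|-7| = 7

7


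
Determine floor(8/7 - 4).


8/7 = 1.1429
1.1429 - 4 = -2.8571
floor(-2.8571) = -3

-3


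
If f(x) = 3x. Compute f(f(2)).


f(2) = 6
f(6) = 18

18


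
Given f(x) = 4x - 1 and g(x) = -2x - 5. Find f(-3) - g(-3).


f(-3) = -13
g(-3) = 1
Difference = -14

-14


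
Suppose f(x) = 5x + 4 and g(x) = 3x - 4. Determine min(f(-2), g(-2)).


f(-2) = -6
g(-2) = -10
min = -10

-10


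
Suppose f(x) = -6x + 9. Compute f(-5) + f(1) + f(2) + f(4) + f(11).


f(-5) = 39
f(1) = 3
f(2) = -3
f(4) = -15
f(11) = -57
Sum = -33

-33


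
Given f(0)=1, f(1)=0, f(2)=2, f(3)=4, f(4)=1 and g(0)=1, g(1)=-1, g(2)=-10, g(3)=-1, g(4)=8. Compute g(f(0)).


f(0) = 1
g(1) = -1

-1


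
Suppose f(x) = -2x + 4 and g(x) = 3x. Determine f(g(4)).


-20


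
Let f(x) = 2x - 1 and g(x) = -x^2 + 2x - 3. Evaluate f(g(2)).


g(2) = -3
f(-3) = -7

-7


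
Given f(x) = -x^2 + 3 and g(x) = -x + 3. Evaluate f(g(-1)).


g(-1) = 4
f(4) = (-1)*(4)^2 + 3 = -13

-13


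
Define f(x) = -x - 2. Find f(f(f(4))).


f(4) = -6
f(-6) = 4
f(4) = -6

-6


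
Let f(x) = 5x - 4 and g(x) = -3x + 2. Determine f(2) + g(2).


f(2) = 6
g(2) = -4
Sum = 2

2


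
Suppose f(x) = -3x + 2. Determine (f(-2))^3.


512


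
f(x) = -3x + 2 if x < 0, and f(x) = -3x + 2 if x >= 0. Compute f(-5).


-5 satisfies x < 0
f(-5) = 17

17


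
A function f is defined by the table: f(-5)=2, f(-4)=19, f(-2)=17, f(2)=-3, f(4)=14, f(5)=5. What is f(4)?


Reading from the table at x = 4

14


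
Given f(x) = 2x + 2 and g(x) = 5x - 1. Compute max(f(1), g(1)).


4


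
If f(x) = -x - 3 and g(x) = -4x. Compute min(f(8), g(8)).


f(8) = -11
g(8) = -32
min = -32

-32


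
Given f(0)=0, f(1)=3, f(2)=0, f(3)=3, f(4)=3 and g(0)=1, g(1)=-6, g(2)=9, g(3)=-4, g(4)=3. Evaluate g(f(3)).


-4


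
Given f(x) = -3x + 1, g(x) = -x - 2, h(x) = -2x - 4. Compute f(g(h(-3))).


h(-3) = 2
g(2) = -4
f(-4) = 13

13


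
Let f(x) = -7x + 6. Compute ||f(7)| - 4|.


f(7) = -43
|-43| = 43
|43 - 4| = 39

39


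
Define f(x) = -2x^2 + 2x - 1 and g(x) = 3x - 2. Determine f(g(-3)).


g(-3) = -11
f(-11) = (-2)*(-11)^2 + 2*(-11) - 1 = -265

-265


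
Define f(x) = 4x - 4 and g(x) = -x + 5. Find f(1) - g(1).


f(1) = 0
g(1) = 4
Difference = -4

-4


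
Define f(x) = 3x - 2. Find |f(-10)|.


32


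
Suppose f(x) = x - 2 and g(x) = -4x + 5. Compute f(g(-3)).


g(-3) = 17
f(17) = 15

15


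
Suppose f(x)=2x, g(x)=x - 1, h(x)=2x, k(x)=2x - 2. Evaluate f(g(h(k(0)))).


k(0) = -2
h(-2) = -4
g(-4) = -5
f(-5) = -10

-10


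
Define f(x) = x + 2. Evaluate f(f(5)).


f(5) = 7
f(7) = 9

9


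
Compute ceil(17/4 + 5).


17/4 = 4.25
4.25 + 5 = 9.25
ceil(9.25) = 10

10


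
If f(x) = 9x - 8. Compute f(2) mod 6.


f(2) = 10
10 mod 6 = 4

4


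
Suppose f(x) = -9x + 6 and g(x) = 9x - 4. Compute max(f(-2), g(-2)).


f(-2) = 24
g(-2) = -22
max = 24

24


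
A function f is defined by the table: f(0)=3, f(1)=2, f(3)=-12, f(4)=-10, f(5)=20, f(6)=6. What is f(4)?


-10


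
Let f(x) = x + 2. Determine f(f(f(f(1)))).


f(1) = 3
f(3) = 5
f(5) = 7
f(7) = 9

9


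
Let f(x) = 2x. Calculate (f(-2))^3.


f(-2) = -4
(-4)^3 = -64

-64


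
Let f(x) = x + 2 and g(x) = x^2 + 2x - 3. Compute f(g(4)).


g(4) = 21
f(21) = 23

23


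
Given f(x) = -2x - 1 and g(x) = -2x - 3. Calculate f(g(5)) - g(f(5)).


f(g(5)) = 25
g(f(5)) = 19
Difference = 6

6


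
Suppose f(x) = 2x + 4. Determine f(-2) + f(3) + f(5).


f(-2) = 0
f(3) = 10
f(5) = 14
Sum = 24

24


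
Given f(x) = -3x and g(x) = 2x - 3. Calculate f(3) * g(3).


-27


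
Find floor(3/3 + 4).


3/3 = 1
1 + 4 = 5
floor(5) = 5

5


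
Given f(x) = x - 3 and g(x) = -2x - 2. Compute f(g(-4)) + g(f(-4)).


15


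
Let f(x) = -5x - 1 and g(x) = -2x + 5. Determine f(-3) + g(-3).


f(-3) = 14
g(-3) = 11
Sum = 25

25


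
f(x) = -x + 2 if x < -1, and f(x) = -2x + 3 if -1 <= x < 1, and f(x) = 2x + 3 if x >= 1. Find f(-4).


-4 satisfies x < -1
f(-4) = 6

6


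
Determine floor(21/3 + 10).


21/3 = 7
7 + 10 = 17
floor(17) = 17

17


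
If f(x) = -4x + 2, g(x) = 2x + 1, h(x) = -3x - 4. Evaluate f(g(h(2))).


78


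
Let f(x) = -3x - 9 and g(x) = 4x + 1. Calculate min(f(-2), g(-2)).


f(-2) = -3
g(-2) = -7
min = -7

-7


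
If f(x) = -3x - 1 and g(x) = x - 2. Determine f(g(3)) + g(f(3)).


f(g(3)) = -4
g(f(3)) = -12
Sum = -16

-16


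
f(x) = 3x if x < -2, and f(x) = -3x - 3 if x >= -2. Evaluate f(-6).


-18


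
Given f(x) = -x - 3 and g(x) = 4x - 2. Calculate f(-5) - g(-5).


f(-5) = 2
g(-5) = -22
Difference = 24

24


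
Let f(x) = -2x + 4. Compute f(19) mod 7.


f(19) = -34
-34 mod 7 = 1

1


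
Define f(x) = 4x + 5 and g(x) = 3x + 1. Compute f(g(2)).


g(2) = 7
f(7) = 33

33


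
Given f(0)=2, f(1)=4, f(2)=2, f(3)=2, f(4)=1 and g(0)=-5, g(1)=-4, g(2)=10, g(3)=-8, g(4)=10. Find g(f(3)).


f(3) = 2
g(2) = 10

10


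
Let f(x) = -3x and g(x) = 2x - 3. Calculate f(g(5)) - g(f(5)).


f(g(5)) = -21
g(f(5)) = -33
Difference = 12

12


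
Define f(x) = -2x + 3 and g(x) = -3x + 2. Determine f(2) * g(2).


4


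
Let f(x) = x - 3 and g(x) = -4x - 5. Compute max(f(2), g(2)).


f(2) = -1
g(2) = -13
max = -1

-1


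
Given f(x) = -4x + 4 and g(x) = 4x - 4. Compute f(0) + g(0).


f(0) = 4
g(0) = -4
Sum = 0

0


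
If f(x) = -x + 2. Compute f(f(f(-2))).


4


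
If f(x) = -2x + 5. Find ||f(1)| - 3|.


f(1) = 3
|3| = 3
|3 - 3| = 0

0


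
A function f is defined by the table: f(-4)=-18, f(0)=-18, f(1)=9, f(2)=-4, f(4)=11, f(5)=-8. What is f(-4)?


-18


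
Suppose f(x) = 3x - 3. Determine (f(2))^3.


27


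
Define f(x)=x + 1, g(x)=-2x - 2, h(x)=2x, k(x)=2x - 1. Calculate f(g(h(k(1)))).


k(1) = 1
h(1) = 2
g(2) = -6
f(-6) = -5

-5


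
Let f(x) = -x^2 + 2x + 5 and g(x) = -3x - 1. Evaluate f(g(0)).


2


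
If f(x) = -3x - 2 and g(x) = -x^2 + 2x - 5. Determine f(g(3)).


g(3) = -8
f(-8) = 22

22


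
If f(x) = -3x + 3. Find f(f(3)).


21


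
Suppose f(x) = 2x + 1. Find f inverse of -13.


Solve 2x + 1 = -13
x = (-13 - 1) / 2 = -7

-7


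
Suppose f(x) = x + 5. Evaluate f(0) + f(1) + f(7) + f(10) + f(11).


f(0) = 5
f(1) = 6
f(7) = 12
f(10) = 15
f(11) = 16
Sum = 54

54


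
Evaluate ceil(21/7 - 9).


21/7 = 3
3 - 9 = -6
ceil(-6) = -6

-6


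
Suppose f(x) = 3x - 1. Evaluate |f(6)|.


f(6) = 17
|17| = 17

17


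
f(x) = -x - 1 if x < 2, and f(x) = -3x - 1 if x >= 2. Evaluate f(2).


-7


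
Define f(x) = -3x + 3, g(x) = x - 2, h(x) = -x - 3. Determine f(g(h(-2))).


h(-2) = -1
g(-1) = -3
f(-3) = 12

12


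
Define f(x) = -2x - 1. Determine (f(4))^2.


f(4) = -9
(-9)^2 = 81

81


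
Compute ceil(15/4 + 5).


15/4 = 3.75
3.75 + 5 = 8.75
ceil(8.75) = 9

9


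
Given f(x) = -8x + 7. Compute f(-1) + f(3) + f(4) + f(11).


-108


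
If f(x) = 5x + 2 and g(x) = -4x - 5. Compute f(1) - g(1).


f(1) = 7
g(1) = -9
Difference = 16

16


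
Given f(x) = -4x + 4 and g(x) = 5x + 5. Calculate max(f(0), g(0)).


f(0) = 4
g(0) = 5
max = 5

5


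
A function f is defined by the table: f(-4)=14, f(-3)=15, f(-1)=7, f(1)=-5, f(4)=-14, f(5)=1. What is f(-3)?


Reading from the table at x = -3

15


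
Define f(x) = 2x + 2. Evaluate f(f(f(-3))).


f(-3) = -4
f(-4) = -6
f(-6) = -10

-10


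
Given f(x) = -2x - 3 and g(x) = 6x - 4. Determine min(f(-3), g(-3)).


f(-3) = 3
g(-3) = -22
min = -22

-22


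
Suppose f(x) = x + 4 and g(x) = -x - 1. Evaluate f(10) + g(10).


f(10) = 14
g(10) = -11
Sum = 3

3


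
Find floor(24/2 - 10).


24/2 = 12
12 - 10 = 2
floor(2) = 2

2


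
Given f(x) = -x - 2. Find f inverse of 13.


Solve -x - 2 = 13
x = (13 + 2) / (-1) = -15

-15


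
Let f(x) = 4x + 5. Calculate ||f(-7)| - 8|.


f(-7) = -23
|-23| = 23
|23 - 8| = 15

15


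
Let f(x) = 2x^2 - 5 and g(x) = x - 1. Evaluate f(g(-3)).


g(-3) = -4
f(-4) = 2*(-4)^2 - 5 = 27

27


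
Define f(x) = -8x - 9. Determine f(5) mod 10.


f(5) = -49
-49 mod 10 = 1

1


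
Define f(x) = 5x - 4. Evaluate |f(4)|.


f(4) = 16
|16| = 16

16


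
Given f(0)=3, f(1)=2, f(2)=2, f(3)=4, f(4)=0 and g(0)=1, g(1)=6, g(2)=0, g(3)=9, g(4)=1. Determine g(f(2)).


f(2) = 2
g(2) = 0

0


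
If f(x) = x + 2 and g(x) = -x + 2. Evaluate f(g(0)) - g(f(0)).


f(g(0)) = 4
g(f(0)) = 0
Difference = 4

4


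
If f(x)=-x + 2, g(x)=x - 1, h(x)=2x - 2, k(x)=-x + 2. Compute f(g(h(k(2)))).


k(2) = 0
h(0) = -2
g(-2) = -3
f(-3) = 5

5


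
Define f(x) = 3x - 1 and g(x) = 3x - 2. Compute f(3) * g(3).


f(3) = 8
g(3) = 7
Product = 56

56


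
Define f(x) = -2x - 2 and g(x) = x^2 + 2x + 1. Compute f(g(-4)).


g(-4) = 9
f(9) = -20

-20


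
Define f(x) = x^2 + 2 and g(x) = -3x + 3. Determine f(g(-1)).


g(-1) = 6
f(6) = 1*(6)^2 + 2 = 38

38


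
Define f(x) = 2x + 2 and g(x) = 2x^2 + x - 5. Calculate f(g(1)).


-2


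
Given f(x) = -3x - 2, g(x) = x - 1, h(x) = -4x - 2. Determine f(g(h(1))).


19


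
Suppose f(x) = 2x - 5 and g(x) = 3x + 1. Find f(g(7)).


g(7) = 22
f(22) = 39

39


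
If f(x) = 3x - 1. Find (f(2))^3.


f(2) = 5
(5)^3 = 125

125


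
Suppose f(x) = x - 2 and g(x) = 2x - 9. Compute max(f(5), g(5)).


f(5) = 3
g(5) = 1
max = 3

3


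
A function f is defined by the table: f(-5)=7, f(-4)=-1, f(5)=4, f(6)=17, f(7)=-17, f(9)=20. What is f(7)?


-17


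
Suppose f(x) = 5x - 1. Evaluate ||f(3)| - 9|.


f(3) = 14
|14| = 14
|14 - 9| = 5

5


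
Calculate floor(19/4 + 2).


6


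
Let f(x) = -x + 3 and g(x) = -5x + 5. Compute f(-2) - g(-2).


f(-2) = 5
g(-2) = 15
Difference = -10

-10


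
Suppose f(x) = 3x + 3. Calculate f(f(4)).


f(4) = 15
f(15) = 48

48


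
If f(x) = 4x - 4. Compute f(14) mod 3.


1


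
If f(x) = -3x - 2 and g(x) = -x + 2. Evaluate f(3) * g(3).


f(3) = -11
g(3) = -1
Product = 11

11


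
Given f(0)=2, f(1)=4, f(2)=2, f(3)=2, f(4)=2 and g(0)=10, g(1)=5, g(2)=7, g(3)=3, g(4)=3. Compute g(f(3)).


f(3) = 2
g(2) = 7

7


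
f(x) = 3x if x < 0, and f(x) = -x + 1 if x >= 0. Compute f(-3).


-3 satisfies x < 0
f(-3) = -9

-9


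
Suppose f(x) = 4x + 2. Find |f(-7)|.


f(-7) = -26
|-26| = 26

26


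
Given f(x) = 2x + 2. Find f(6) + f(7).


30


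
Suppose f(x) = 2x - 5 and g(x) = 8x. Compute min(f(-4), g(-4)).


f(-4) = -13
g(-4) = -32
min = -32

-32


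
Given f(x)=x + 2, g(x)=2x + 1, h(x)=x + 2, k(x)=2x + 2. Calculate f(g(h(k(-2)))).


k(-2) = -2
h(-2) = 0
g(0) = 1
f(1) = 3

3


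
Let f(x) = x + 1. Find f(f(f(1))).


f(1) = 2
f(2) = 3
f(3) = 4

4


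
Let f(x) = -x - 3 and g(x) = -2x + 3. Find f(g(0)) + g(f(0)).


f(g(0)) = -6
g(f(0)) = 9
Sum = 3

3


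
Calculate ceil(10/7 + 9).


10/7 = 1.4286
1.4286 + 9 = 10.4286
ceil(10.4286) = 11

11


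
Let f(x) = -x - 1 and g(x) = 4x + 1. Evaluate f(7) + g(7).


f(7) = -8
g(7) = 29
Sum = 21

21


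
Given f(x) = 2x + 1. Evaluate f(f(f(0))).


f(0) = 1
f(1) = 3
f(3) = 7

7


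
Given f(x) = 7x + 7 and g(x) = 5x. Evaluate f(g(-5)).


g(-5) = -25
f(-25) = -168

-168


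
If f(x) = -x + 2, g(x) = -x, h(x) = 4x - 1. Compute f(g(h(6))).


h(6) = 23
g(23) = -23
f(-23) = 25

25


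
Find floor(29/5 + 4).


29/5 = 5.8
5.8 + 4 = 9.8
floor(9.8) = 9

9


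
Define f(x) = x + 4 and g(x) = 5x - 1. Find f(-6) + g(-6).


f(-6) = -2
g(-6) = -31
Sum = -33

-33


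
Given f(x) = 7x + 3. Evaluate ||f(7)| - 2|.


f(7) = 52
|52| = 52
|52 - 2| = 50

50


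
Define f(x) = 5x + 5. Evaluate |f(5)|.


f(5) = 30
|30| = 30

30


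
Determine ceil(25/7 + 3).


25/7 = 3.5714
3.5714 + 3 = 6.5714
ceil(6.5714) = 7

7


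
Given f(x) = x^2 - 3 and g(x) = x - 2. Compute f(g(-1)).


6


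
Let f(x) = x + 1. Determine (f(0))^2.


f(0) = 1
(1)^2 = 1

1


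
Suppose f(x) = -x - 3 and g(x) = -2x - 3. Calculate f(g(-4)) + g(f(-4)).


-13


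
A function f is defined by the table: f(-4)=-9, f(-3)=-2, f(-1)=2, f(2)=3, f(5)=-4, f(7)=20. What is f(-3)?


Reading from the table at x = -3

-2


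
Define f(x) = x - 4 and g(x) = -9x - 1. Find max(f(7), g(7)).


f(7) = 3
g(7) = -64
max = 3

3


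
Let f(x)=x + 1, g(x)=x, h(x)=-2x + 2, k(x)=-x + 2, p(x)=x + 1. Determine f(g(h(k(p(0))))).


p(0) = 1
k(1) = 1
h(1) = 0
g(0) = 0
f(0) = 1

1


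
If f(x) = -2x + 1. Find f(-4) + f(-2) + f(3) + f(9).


f(-4) = 9
f(-2) = 5
f(3) = -5
f(9) = -17
Sum = -8

-8


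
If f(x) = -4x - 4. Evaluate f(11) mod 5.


2


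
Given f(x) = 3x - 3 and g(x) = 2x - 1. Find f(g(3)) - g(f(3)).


f(g(3)) = 12
g(f(3)) = 11
Difference = 1

1


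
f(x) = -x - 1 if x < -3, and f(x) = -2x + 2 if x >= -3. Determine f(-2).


-2 satisfies x >= -3
f(-2) = 6

6


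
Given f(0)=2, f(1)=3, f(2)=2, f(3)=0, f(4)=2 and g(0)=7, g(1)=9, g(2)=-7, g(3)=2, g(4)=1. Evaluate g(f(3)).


f(3) = 0
g(0) = 7

7


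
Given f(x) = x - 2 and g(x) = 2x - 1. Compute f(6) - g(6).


f(6) = 4
g(6) = 11
Difference = -7

-7


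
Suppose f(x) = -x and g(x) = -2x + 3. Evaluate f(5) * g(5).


f(5) = -5
g(5) = -7
Product = 35

35


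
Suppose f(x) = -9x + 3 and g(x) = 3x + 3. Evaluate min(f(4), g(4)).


f(4) = -33
g(4) = 15
min = -33

-33


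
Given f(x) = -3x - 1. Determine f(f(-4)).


-34


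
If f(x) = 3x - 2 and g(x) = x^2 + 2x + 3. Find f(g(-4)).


31


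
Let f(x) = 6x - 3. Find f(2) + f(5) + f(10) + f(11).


f(2) = 9
f(5) = 27
f(10) = 57
f(11) = 63
Sum = 156

156


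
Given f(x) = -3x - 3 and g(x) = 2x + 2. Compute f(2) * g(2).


-54


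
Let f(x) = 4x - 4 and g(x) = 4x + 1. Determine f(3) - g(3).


f(3) = 8
g(3) = 13
Difference = -5

-5


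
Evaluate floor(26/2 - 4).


26/2 = 13
13 - 4 = 9
floor(9) = 9

9


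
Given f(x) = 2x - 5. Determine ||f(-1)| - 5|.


f(-1) = -7
|-7| = 7
|7 - 5| = 2

2


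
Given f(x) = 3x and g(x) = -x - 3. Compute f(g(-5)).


6


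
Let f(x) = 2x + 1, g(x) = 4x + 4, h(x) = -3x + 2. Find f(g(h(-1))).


h(-1) = 5
g(5) = 24
f(24) = 49

49


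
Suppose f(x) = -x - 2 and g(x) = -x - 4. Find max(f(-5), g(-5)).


f(-5) = 3
g(-5) = 1
max = 3

3


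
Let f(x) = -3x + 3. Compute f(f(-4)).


f(-4) = 15
f(15) = -42

-42


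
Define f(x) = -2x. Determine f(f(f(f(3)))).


f(3) = -6
f(-6) = 12
f(12) = -24
f(-24) = 48

48


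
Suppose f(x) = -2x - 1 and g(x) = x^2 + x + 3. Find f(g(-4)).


g(-4) = 15
f(15) = -31

-31


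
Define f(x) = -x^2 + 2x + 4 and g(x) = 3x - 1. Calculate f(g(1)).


g(1) = 2
f(2) = (-1)*(2)^2 + 2*(2) + 4 = 4

4


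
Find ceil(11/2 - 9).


11/2 = 5.5
5.5 - 9 = -3.5
ceil(-3.5) = -3

-3


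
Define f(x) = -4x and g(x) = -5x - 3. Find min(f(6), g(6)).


f(6) = -24
g(6) = -33
min = -33

-33


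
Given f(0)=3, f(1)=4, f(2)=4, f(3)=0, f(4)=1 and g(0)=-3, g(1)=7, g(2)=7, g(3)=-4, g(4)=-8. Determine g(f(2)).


f(2) = 4
g(4) = -8

-8


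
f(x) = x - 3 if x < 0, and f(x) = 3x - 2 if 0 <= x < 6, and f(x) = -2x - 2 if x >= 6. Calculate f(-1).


-1 satisfies x < 0
f(-1) = -4

-4


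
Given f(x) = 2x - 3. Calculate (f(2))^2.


f(2) = 1
(1)^2 = 1

1


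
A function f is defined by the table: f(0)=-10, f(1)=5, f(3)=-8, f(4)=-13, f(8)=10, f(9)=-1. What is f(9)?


Reading from the table at x = 9

-1


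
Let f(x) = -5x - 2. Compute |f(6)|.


32


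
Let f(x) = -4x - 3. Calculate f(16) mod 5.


f(16) = -67
-67 mod 5 = 3

3


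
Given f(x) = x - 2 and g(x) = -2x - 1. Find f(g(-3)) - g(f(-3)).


-6


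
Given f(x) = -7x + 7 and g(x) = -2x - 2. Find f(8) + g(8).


-67


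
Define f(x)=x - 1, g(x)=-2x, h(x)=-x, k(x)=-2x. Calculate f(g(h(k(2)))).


k(2) = -4
h(-4) = 4
g(4) = -8
f(-8) = -9

-9


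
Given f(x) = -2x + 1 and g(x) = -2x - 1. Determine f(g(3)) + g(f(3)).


24


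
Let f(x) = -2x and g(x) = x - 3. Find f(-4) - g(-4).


f(-4) = 8
g(-4) = -7
Difference = 15

15


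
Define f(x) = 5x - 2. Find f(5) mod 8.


f(5) = 23
23 mod 8 = 7

7


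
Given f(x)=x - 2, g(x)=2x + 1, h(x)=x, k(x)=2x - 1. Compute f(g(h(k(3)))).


9


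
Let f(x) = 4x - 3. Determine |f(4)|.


f(4) = 13
|13| = 13

13


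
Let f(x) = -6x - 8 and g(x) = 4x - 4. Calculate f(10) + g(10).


f(10) = -68
g(10) = 36
Sum = -32

-32


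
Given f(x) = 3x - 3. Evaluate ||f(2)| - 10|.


f(2) = 3
|3| = 3
|3 - 10| = 7

7


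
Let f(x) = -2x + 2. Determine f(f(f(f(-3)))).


f(-3) = 8
f(8) = -14
f(-14) = 30
f(30) = -58

-58


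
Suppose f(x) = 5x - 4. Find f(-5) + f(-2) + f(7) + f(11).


f(-5) = -29
f(-2) = -14
f(7) = 31
f(11) = 51
Sum = 39

39


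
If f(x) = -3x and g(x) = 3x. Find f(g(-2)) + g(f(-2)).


f(g(-2)) = 18
g(f(-2)) = 18
Sum = 36

36


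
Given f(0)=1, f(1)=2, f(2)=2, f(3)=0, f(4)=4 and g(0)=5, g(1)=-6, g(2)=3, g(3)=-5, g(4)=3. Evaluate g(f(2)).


f(2) = 2
g(2) = 3

3


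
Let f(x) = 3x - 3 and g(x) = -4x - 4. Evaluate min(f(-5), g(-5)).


f(-5) = -18
g(-5) = 16
min = -18

-18


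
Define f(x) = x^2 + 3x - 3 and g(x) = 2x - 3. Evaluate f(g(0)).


-3


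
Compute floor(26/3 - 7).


26/3 = 8.6667
8.6667 - 7 = 1.6667
floor(1.6667) = 1

1


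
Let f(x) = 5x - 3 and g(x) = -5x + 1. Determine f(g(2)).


g(2) = -9
f(-9) = -48

-48


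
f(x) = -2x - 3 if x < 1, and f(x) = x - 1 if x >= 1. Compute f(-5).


-5 satisfies x < 1
f(-5) = 7

7


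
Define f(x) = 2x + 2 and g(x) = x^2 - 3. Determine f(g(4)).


g(4) = 13
f(13) = 28

28


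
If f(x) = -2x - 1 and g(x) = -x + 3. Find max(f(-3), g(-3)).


f(-3) = 5
g(-3) = 6
max = 6

6


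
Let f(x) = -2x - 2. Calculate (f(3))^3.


f(3) = -8
(-8)^3 = -512

-512


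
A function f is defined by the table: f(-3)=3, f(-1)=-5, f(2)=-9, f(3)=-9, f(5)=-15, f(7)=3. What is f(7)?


Reading from the table at x = 7

3


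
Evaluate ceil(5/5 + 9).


5/5 = 1
1 + 9 = 10
ceil(10) = 10

10


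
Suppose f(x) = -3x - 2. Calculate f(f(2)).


f(2) = -8
f(-8) = 22

22


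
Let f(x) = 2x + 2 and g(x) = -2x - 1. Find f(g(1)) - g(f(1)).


f(g(1)) = -4
g(f(1)) = -9
Difference = 5

5


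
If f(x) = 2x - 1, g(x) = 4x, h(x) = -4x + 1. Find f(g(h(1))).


h(1) = -3
g(-3) = -12
f(-12) = -25

-25


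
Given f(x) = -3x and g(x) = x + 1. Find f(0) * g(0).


f(0) = 0
g(0) = 1
Product = 0

0


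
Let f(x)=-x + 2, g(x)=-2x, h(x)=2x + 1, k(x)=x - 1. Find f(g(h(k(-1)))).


k(-1) = -2
h(-2) = -3
g(-3) = 6
f(6) = -4

-4


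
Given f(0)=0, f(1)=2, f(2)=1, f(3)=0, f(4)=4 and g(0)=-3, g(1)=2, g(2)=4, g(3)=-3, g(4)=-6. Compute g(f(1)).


f(1) = 2
g(2) = 4

4


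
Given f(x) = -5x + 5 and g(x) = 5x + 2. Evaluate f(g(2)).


g(2) = 12
f(12) = -55

-55


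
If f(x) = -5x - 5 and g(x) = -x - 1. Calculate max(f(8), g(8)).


-9


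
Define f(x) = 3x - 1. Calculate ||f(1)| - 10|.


8


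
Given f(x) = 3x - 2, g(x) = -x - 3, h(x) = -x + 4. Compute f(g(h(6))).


h(6) = -2
g(-2) = -1
f(-1) = -5

-5


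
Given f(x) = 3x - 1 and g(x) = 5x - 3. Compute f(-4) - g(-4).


10
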